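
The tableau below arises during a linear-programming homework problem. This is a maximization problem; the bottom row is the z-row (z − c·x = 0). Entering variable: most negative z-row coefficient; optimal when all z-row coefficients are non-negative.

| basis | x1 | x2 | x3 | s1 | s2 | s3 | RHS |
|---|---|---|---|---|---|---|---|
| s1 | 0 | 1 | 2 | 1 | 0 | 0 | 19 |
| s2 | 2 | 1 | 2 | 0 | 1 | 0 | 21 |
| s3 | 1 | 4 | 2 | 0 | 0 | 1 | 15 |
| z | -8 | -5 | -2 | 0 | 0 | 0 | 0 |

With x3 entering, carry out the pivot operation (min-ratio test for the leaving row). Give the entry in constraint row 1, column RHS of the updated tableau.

Ratio test on column x3 — row 1: 19/2 = 19/2; row 2: 21/2 = 21/2; row 3: 15/2 = 15/2. Minimum is 15/2 at row 3 (s3 leaves); pivot element 2.
Divide row 3 by 2; eliminate column x3 from the other rows.
Row 1 update in column RHS: 19 − 2·(15/2) = 4.

4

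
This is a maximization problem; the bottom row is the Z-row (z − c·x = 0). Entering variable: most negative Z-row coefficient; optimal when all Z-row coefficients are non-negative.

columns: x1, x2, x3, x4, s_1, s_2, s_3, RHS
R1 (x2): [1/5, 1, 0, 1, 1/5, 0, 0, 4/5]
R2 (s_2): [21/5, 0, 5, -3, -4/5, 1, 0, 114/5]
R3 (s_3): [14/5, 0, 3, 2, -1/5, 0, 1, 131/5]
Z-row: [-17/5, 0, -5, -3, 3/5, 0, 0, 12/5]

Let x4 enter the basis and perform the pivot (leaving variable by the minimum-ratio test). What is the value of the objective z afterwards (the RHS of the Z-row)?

Ratio test on column x4 — row 1: (4/5)/1 = 4/5; row 2: entry -3 ≤ 0; row 3: (131/5)/2 = 131/10. Minimum is 4/5 at row 1 (x2 leaves); pivot element 1.
Pivot on row 1; the Z-row RHS becomes 12/5 − (-3)·(4/5) = 24/5.

24/5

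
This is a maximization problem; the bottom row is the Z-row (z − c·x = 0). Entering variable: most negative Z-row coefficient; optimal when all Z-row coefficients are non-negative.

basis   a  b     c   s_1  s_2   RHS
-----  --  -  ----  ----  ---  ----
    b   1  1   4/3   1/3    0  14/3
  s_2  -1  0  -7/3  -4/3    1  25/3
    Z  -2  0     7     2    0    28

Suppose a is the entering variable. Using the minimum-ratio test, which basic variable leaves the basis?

Column a entries and ratios — b: (14/3)/1 = 14/3; s_2: -1 ≤ 0, skip.
Smallest ratio is 14/3 in the row of b, so b leaves.

b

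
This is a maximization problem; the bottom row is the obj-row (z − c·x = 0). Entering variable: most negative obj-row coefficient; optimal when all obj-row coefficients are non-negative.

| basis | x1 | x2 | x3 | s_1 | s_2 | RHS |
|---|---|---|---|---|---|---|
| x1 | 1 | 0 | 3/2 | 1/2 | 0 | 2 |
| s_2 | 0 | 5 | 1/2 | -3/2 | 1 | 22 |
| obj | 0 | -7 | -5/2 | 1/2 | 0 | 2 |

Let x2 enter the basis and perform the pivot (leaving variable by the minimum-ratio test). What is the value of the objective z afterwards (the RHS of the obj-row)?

164/5

Ratio test on column x2 — row 1: entry 0 ≤ 0; row 2: 22/5 = 22/5. Minimum is 22/5 at row 2 (s_2 leaves); pivot element 5.
Pivot on row 2; the obj-row RHS becomes 2 − (-7)·(22/5) = 164/5.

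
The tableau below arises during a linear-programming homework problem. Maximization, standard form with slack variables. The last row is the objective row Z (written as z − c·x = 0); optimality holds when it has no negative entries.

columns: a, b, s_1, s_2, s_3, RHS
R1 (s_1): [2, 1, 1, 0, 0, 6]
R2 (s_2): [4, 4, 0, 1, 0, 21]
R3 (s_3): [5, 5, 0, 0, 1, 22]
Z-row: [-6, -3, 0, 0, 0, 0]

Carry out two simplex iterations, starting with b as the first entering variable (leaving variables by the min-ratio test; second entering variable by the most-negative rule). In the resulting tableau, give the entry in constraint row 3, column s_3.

Ratio test on column b — row 1: 6/1 = 6; row 2: 21/4 = 21/4; row 3: 22/5 = 22/5. Minimum is 22/5 at row 3 (s_3 leaves); pivot element 5.
Divide row 3 by 5; eliminate column b from the other rows.
Second iteration: most negative Z-row entry is -3 in column a, so a enters.
Ratio test on column a — row 1: (8/5)/1 = 8/5; row 2: entry 0 ≤ 0; row 3: (22/5)/1 = 22/5. Minimum is 8/5 at row 1 (s_1 leaves); pivot element 1.
Divide row 1 by 1; eliminate column a from the other rows.
After both pivots, the entry at constraint row 3, column s_3 is 2/5.

2/5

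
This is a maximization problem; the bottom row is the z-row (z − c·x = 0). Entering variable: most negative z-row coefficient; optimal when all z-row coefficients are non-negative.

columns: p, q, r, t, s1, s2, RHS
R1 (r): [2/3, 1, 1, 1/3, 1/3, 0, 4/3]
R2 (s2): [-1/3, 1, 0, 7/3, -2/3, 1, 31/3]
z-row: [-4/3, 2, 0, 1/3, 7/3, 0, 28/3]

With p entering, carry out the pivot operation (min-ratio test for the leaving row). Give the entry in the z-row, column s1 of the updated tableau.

3

Ratio test on column p — row 1: (4/3)/(2/3) = 2; row 2: entry -1/3 ≤ 0. Minimum is 2 at row 1 (r leaves); pivot element 2/3.
Divide row 1 by 2/3; eliminate column p from the other rows.
z-row update in column s1: 7/3 − (-4/3)·(1/2) = 3.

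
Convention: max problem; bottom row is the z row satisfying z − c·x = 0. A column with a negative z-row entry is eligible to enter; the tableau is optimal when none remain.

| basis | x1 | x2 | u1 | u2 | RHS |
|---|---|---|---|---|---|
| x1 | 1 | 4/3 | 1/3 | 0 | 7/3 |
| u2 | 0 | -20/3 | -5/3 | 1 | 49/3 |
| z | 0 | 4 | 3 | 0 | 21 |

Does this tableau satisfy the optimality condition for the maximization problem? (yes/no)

Every z-row coefficient is ≥ 0, so the tableau is optimal.

yes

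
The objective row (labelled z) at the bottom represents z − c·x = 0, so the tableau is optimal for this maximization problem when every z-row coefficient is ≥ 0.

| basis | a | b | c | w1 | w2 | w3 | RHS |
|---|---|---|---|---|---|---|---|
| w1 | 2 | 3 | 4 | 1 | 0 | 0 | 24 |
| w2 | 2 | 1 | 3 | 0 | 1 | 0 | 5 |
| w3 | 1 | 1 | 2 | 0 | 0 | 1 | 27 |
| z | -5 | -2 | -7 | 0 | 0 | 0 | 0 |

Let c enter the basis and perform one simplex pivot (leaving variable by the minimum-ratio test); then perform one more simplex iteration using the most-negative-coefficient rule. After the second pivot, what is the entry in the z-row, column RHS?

Ratio test on column c — row 1: 24/4 = 6; row 2: 5/3 = 5/3; row 3: 27/2 = 27/2. Minimum is 5/3 at row 2 (w2 leaves); pivot element 3.
Divide row 2 by 3; eliminate column c from the other rows.
Second iteration: most negative z-row entry is -1/3 in column a, so a enters.
Ratio test on column a — row 1: entry -2/3 ≤ 0; row 2: (5/3)/(2/3) = 5/2; row 3: entry -1/3 ≤ 0. Minimum is 5/2 at row 2 (c leaves); pivot element 2/3.
Divide row 2 by 2/3; eliminate column a from the other rows.
After both pivots, the entry at the z-row, column RHS is 25/2.

25/2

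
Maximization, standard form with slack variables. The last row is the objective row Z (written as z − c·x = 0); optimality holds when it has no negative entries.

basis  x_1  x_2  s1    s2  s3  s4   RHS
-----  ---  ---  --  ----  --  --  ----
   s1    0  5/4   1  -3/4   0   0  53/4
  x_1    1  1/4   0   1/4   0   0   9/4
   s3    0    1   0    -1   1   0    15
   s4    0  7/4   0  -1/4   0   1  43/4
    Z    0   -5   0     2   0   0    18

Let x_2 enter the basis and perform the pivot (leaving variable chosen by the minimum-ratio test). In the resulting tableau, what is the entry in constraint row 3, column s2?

Ratio test on column x_2 — row 1: (53/4)/(5/4) = 53/5; row 2: (9/4)/(1/4) = 9; row 3: 15/1 = 15; row 4: (43/4)/(7/4) = 43/7. Minimum is 43/7 at row 4 (s4 leaves); pivot element 7/4.
Divide row 4 by 7/4; eliminate column x_2 from the other rows.
Row 3 update in column s2: -1 − 1·(-1/7) = -6/7.

-6/7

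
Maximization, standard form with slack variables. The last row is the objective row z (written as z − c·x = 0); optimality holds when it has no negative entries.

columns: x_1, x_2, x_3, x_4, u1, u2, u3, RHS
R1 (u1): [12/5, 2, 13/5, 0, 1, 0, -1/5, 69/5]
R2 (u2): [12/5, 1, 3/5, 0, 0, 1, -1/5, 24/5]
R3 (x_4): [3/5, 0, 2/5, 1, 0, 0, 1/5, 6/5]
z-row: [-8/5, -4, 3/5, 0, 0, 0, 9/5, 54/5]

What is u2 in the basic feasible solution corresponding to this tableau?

u2 is basic (row 2); its value is the RHS of that row, 24/5.

24/5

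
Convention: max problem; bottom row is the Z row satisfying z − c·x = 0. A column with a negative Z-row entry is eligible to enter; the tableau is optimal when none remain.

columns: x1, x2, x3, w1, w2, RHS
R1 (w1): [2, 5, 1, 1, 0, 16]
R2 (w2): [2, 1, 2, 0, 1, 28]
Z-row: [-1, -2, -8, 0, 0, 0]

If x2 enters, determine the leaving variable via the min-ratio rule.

Column x2 entries and ratios — w1: 16/5 = 16/5; w2: 28/1 = 28.
Smallest ratio is 16/5 in the row of w1, so w1 leaves.

w1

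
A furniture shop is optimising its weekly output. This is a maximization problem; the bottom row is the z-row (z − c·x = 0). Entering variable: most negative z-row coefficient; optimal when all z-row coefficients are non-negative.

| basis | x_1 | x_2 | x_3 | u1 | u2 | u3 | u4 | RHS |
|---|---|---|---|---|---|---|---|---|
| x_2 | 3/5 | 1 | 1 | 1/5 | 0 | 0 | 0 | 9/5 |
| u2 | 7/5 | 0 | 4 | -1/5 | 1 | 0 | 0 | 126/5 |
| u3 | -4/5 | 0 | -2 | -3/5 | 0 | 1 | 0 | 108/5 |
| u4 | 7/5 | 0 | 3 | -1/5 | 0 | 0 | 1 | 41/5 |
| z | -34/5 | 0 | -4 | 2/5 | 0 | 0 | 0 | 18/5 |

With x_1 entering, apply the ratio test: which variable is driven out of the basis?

Column x_1 entries and ratios — x_2: (9/5)/(3/5) = 3; u2: (126/5)/(7/5) = 18; u3: -4/5 ≤ 0, skip; u4: (41/5)/(7/5) = 41/7.
Smallest ratio is 3 in the row of x_2, so x_2 leaves.

x_2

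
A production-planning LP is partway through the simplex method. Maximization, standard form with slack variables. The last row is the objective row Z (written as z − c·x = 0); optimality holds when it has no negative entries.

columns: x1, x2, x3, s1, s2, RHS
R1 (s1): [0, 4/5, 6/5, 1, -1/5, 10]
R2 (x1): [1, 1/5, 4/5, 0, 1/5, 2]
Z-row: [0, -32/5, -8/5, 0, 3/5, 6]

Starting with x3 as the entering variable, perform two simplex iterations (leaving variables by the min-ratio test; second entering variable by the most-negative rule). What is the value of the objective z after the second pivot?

70

Ratio test on column x3 — row 1: 10/(6/5) = 25/3; row 2: 2/(4/5) = 5/2. Minimum is 5/2 at row 2 (x1 leaves); pivot element 4/5.
Pivot on row 2; the Z-row RHS becomes 6 − (-8/5)·(5/2) = 10.
Next entering variable (most negative Z-row entry -6): x2.
Ratio test on column x2 — row 1: 7/(1/2) = 14; row 2: (5/2)/(1/4) = 10. Minimum is 10 at row 2 (x3 leaves); pivot element 1/4.
After the second pivot the Z-row RHS is 10 − (-6)·10 = 70.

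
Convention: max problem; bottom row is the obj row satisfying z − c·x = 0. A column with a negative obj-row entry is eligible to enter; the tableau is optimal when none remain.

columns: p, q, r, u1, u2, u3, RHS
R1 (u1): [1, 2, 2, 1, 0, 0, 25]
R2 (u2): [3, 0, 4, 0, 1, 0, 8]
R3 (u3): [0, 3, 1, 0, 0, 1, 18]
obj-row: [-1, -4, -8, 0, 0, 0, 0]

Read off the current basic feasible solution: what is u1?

u1 is basic (row 1); its value is the RHS of that row, 25.

25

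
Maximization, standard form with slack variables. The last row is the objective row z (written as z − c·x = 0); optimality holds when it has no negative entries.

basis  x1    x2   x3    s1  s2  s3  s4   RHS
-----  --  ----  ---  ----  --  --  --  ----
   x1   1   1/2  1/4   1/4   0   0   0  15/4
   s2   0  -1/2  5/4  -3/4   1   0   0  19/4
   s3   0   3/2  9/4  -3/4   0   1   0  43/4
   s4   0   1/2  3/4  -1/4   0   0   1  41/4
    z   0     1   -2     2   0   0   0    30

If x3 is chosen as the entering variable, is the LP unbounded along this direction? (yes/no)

no

Column x3 has positive entries in row(s) 1, 2, 3, 4, so the ratio test bounds it — not unbounded.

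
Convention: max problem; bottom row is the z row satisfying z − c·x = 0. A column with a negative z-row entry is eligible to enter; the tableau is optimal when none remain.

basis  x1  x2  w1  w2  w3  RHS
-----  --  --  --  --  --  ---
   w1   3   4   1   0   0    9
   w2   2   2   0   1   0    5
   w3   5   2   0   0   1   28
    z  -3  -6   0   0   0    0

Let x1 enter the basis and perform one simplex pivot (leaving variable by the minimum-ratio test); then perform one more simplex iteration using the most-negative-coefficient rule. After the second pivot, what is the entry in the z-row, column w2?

-3

Ratio test on column x1 — row 1: 9/3 = 3; row 2: 5/2 = 5/2; row 3: 28/5 = 28/5. Minimum is 5/2 at row 2 (w2 leaves); pivot element 2.
Divide row 2 by 2; eliminate column x1 from the other rows.
Second iteration: most negative z-row entry is -3 in column x2, so x2 enters.
Ratio test on column x2 — row 1: (3/2)/1 = 3/2; row 2: (5/2)/1 = 5/2; row 3: entry -3 ≤ 0. Minimum is 3/2 at row 1 (w1 leaves); pivot element 1.
Divide row 1 by 1; eliminate column x2 from the other rows.
After both pivots, the entry at the z-row, column w2 is -3.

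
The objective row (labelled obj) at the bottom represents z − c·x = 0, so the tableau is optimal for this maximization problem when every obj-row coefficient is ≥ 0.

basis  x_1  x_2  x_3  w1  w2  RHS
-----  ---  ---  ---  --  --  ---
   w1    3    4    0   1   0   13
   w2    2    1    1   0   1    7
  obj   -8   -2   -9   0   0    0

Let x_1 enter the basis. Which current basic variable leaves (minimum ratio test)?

w2

Column x_1 entries and ratios — w1: 13/3 = 13/3; w2: 7/2 = 7/2.
Smallest ratio is 7/2 in the row of w2, so w2 leaves.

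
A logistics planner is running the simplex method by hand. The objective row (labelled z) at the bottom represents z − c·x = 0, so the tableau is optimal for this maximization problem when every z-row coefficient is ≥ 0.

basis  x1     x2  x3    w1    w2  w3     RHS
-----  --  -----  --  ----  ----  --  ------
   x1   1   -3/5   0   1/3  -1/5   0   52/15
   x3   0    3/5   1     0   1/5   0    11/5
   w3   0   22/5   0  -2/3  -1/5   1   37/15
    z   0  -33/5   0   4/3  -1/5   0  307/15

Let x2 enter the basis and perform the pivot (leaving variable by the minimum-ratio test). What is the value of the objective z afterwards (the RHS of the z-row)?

Ratio test on column x2 — row 1: entry -3/5 ≤ 0; row 2: (11/5)/(3/5) = 11/3; row 3: (37/15)/(22/5) = 37/66. Minimum is 37/66 at row 3 (w3 leaves); pivot element 22/5.
Pivot on row 3; the z-row RHS becomes 307/15 − (-33/5)·(37/66) = 145/6.

145/6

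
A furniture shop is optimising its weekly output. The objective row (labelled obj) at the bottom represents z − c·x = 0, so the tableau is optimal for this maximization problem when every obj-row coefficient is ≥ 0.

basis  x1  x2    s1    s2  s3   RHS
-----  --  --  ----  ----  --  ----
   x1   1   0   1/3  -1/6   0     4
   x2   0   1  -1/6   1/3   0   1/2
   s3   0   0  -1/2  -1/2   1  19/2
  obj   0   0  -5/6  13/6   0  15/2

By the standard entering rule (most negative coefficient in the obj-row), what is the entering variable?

Negative obj-row entries: s1: -5/6.
The most negative is -5/6 in column s1, so s1 enters.

s1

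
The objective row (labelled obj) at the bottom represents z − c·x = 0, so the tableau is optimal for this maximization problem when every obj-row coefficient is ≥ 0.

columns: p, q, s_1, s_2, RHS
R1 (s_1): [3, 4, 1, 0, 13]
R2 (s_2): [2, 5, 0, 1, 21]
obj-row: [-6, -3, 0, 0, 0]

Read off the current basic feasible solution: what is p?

p is not in the basis, so in the current basic feasible solution p = 0.

0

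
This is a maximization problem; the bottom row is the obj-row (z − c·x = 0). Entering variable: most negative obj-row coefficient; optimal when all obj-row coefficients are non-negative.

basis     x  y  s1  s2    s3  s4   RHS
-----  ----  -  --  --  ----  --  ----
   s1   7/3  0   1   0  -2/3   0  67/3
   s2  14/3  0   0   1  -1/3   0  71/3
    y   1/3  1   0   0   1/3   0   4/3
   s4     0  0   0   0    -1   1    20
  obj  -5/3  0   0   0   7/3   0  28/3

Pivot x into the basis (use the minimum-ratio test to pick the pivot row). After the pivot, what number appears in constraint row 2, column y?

-14

Ratio test on column x — row 1: (67/3)/(7/3) = 67/7; row 2: (71/3)/(14/3) = 71/14; row 3: (4/3)/(1/3) = 4; row 4: entry 0 ≤ 0. Minimum is 4 at row 3 (y leaves); pivot element 1/3.
Divide row 3 by 1/3; eliminate column x from the other rows.
Row 2 update in column y: 0 − (14/3)·3 = -14.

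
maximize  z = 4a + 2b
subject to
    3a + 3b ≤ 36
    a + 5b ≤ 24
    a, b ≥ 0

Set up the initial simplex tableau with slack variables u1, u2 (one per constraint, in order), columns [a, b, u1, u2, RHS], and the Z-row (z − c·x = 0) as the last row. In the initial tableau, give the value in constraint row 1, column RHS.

The RHS of constraint 1 is b_1 = 36.

36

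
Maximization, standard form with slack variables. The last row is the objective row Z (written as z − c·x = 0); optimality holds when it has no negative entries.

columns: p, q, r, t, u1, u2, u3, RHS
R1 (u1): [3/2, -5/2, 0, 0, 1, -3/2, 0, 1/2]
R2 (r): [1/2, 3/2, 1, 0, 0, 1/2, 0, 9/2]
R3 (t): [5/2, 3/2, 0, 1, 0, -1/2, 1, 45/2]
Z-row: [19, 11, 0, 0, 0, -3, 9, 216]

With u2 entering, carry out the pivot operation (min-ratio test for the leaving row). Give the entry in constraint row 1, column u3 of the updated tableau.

Ratio test on column u2 — row 1: entry -3/2 ≤ 0; row 2: (9/2)/(1/2) = 9; row 3: entry -1/2 ≤ 0. Minimum is 9 at row 2 (r leaves); pivot element 1/2.
Divide row 2 by 1/2; eliminate column u2 from the other rows.
Row 1 update in column u3: 0 − (-3/2)·0 = 0.

0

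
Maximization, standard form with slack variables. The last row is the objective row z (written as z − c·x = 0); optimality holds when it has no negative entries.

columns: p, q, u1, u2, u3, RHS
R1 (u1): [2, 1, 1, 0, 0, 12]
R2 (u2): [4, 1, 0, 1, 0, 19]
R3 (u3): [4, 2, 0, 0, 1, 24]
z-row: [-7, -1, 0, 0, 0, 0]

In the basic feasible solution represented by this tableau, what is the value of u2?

u2 is basic (row 2); its value is the RHS of that row, 19.

19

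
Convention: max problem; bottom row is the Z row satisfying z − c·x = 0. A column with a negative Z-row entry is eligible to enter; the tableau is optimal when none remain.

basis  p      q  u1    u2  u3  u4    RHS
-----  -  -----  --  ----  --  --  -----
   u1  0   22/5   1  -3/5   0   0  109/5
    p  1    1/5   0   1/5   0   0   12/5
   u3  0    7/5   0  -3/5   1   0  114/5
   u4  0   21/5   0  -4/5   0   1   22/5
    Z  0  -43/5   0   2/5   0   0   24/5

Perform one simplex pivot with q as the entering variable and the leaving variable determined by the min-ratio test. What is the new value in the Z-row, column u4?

Ratio test on column q — row 1: (109/5)/(22/5) = 109/22; row 2: (12/5)/(1/5) = 12; row 3: (114/5)/(7/5) = 114/7; row 4: (22/5)/(21/5) = 22/21. Minimum is 22/21 at row 4 (u4 leaves); pivot element 21/5.
Divide row 4 by 21/5; eliminate column q from the other rows.
Z-row update in column u4: 0 − (-43/5)·(5/21) = 43/21.

43/21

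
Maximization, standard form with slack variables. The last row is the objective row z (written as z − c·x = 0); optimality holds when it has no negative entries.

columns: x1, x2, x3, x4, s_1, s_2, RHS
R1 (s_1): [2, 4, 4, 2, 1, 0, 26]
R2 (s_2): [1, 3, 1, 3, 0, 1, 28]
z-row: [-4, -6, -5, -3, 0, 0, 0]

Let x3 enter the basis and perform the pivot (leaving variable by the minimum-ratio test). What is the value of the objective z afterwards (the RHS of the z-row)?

Ratio test on column x3 — row 1: 26/4 = 13/2; row 2: 28/1 = 28. Minimum is 13/2 at row 1 (s_1 leaves); pivot element 4.
Pivot on row 1; the z-row RHS becomes 0 − (-5)·(13/2) = 65/2.

65/2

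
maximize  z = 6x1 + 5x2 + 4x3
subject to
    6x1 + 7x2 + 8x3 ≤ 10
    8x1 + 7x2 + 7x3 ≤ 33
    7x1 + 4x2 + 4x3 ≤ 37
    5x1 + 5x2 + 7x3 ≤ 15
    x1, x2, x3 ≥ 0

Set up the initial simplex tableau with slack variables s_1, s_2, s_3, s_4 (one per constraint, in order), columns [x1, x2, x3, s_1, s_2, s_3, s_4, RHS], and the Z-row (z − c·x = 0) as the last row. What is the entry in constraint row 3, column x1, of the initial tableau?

7

Constraint 3 has coefficient 7 on x1.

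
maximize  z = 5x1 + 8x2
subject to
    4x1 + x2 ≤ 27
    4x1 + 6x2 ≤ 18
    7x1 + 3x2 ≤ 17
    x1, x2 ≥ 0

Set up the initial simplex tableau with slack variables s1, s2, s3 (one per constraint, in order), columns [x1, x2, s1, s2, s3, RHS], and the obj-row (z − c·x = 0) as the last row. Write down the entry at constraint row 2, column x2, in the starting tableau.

6

Constraint 2 has coefficient 6 on x2.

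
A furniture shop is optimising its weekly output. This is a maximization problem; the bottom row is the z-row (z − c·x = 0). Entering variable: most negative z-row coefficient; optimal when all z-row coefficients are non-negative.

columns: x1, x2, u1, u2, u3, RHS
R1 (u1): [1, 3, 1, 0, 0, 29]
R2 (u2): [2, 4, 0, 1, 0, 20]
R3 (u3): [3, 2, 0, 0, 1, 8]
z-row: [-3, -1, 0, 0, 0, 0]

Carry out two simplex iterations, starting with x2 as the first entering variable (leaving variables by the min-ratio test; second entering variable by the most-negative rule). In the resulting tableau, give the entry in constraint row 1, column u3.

Ratio test on column x2 — row 1: 29/3 = 29/3; row 2: 20/4 = 5; row 3: 8/2 = 4. Minimum is 4 at row 3 (u3 leaves); pivot element 2.
Divide row 3 by 2; eliminate column x2 from the other rows.
Second iteration: most negative z-row entry is -3/2 in column x1, so x1 enters.
Ratio test on column x1 — row 1: entry -7/2 ≤ 0; row 2: entry -4 ≤ 0; row 3: 4/(3/2) = 8/3. Minimum is 8/3 at row 3 (x2 leaves); pivot element 3/2.
Divide row 3 by 3/2; eliminate column x1 from the other rows.
After both pivots, the entry at constraint row 1, column u3 is -1/3.

-1/3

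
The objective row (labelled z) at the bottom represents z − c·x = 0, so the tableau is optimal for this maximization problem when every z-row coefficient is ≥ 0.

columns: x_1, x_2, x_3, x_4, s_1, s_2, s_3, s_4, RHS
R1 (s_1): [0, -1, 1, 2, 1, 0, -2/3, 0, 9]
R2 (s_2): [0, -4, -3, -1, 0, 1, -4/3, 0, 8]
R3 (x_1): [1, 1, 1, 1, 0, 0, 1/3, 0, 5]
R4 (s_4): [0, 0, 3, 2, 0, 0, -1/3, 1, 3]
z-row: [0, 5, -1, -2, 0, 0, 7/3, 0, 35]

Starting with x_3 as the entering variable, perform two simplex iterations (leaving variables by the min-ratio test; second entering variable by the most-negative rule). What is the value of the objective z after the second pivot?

Ratio test on column x_3 — row 1: 9/1 = 9; row 2: entry -3 ≤ 0; row 3: 5/1 = 5; row 4: 3/3 = 1. Minimum is 1 at row 4 (s_4 leaves); pivot element 3.
Pivot on row 4; the z-row RHS becomes 35 − (-1)·1 = 36.
Next entering variable (most negative z-row entry -4/3): x_4.
Ratio test on column x_4 — row 1: 8/(4/3) = 6; row 2: 11/1 = 11; row 3: 4/(1/3) = 12; row 4: 1/(2/3) = 3/2. Minimum is 3/2 at row 4 (x_3 leaves); pivot element 2/3.
After the second pivot the z-row RHS is 36 − (-4/3)·(3/2) = 38.

38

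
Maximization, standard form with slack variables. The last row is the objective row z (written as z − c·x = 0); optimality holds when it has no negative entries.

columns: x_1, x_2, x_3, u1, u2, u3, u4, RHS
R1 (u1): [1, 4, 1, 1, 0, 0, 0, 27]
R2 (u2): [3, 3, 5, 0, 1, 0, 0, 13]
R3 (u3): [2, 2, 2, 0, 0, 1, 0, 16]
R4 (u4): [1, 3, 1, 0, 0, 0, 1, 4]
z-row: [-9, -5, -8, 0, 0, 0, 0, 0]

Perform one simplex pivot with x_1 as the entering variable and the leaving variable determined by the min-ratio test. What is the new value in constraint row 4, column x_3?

Ratio test on column x_1 — row 1: 27/1 = 27; row 2: 13/3 = 13/3; row 3: 16/2 = 8; row 4: 4/1 = 4. Minimum is 4 at row 4 (u4 leaves); pivot element 1.
Divide row 4 by 1; eliminate column x_1 from the other rows.
In the new row 4, the x_3 entry is the old entry divided by the pivot: 1/1 = 1.

1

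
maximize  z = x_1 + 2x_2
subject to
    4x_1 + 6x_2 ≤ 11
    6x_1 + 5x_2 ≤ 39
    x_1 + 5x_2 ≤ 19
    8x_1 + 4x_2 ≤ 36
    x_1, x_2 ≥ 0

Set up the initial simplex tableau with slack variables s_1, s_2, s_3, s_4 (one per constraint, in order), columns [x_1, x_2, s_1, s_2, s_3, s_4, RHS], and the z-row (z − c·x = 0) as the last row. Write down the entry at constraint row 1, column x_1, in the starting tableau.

4

Constraint 1 has coefficient 4 on x_1.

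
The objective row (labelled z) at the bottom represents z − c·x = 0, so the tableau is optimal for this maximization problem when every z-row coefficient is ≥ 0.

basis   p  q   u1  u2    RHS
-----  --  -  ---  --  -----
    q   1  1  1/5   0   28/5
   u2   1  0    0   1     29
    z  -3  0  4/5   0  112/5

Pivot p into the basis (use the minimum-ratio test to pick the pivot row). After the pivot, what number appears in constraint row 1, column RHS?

Ratio test on column p — row 1: (28/5)/1 = 28/5; row 2: 29/1 = 29. Minimum is 28/5 at row 1 (q leaves); pivot element 1.
Divide row 1 by 1; eliminate column p from the other rows.
In the new row 1, the RHS entry is the old entry divided by the pivot: (28/5)/1 = 28/5.

28/5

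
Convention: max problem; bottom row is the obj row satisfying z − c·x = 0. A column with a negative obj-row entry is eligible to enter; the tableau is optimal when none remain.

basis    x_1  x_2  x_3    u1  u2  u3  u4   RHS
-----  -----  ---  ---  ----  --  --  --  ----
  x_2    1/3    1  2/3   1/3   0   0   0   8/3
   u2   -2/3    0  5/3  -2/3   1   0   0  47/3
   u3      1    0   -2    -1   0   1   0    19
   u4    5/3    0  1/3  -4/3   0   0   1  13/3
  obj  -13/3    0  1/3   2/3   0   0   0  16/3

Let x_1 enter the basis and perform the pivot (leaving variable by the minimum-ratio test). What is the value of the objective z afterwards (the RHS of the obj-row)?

83/5

Ratio test on column x_1 — row 1: (8/3)/(1/3) = 8; row 2: entry -2/3 ≤ 0; row 3: 19/1 = 19; row 4: (13/3)/(5/3) = 13/5. Minimum is 13/5 at row 4 (u4 leaves); pivot element 5/3.
Pivot on row 4; the obj-row RHS becomes 16/3 − (-13/3)·(13/5) = 83/5.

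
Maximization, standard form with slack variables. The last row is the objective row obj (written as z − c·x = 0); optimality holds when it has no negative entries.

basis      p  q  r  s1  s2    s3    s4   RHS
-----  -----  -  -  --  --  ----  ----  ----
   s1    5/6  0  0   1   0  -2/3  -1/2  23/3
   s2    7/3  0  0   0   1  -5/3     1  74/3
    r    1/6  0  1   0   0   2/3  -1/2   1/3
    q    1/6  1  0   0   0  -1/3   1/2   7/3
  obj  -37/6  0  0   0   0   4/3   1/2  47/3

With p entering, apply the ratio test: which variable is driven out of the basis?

r

Column p entries and ratios — s1: (23/3)/(5/6) = 46/5; s2: (74/3)/(7/3) = 74/7; r: (1/3)/(1/6) = 2; q: (7/3)/(1/6) = 14.
Smallest ratio is 2 in the row of r, so r leaves.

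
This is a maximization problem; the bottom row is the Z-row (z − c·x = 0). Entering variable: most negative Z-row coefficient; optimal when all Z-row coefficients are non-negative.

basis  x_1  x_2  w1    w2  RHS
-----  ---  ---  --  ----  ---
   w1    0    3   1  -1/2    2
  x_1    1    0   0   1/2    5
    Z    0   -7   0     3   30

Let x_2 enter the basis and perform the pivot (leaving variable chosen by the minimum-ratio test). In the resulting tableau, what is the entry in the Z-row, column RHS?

104/3

Ratio test on column x_2 — row 1: 2/3 = 2/3; row 2: entry 0 ≤ 0. Minimum is 2/3 at row 1 (w1 leaves); pivot element 3.
Divide row 1 by 3; eliminate column x_2 from the other rows.
Z-row update in column RHS: 30 − (-7)·(2/3) = 104/3.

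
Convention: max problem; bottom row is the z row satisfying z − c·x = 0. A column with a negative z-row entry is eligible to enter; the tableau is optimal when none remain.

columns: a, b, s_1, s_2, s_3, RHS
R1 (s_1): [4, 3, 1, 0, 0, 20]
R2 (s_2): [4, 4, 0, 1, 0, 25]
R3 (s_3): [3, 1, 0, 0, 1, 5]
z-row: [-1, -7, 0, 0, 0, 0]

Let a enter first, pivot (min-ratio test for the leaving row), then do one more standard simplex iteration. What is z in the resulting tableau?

Ratio test on column a — row 1: 20/4 = 5; row 2: 25/4 = 25/4; row 3: 5/3 = 5/3. Minimum is 5/3 at row 3 (s_3 leaves); pivot element 3.
Pivot on row 3; the z-row RHS becomes 0 − (-1)·(5/3) = 5/3.
Next entering variable (most negative z-row entry -20/3): b.
Ratio test on column b — row 1: (40/3)/(5/3) = 8; row 2: (55/3)/(8/3) = 55/8; row 3: (5/3)/(1/3) = 5. Minimum is 5 at row 3 (a leaves); pivot element 1/3.
After the second pivot the z-row RHS is 5/3 − (-20/3)·5 = 35.

35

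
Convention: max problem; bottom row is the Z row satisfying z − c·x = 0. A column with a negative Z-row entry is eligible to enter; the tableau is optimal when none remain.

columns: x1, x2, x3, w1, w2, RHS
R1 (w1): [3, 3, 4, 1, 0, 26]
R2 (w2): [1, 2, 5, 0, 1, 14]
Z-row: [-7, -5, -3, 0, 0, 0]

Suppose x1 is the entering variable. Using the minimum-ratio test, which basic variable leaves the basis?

Column x1 entries and ratios — w1: 26/3 = 26/3; w2: 14/1 = 14.
Smallest ratio is 26/3 in the row of w1, so w1 leaves.

w1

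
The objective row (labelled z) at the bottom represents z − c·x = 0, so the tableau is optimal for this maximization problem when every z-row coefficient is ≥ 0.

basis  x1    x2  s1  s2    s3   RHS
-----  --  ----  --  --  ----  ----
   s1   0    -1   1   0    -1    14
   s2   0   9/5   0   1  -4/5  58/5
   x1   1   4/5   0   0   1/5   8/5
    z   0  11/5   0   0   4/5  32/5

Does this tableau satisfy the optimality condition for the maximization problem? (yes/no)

yes

Every z-row coefficient is ≥ 0, so the tableau is optimal.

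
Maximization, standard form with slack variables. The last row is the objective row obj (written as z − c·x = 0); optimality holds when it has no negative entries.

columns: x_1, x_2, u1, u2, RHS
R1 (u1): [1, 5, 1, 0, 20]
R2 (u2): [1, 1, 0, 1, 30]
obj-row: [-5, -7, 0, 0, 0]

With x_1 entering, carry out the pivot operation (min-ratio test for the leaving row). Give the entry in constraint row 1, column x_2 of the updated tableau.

5

Ratio test on column x_1 — row 1: 20/1 = 20; row 2: 30/1 = 30. Minimum is 20 at row 1 (u1 leaves); pivot element 1.
Divide row 1 by 1; eliminate column x_1 from the other rows.
In the new row 1, the x_2 entry is the old entry divided by the pivot: 5/1 = 5.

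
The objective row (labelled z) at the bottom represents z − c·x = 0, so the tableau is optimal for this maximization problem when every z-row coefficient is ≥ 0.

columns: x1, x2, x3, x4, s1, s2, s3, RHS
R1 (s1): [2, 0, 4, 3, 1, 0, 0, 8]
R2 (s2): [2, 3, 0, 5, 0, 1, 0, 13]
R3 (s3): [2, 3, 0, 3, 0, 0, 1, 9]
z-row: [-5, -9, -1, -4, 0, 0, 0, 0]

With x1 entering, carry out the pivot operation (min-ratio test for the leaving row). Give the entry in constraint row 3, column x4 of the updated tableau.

Ratio test on column x1 — row 1: 8/2 = 4; row 2: 13/2 = 13/2; row 3: 9/2 = 9/2. Minimum is 4 at row 1 (s1 leaves); pivot element 2.
Divide row 1 by 2; eliminate column x1 from the other rows.
Row 3 update in column x4: 3 − 2·(3/2) = 0.

0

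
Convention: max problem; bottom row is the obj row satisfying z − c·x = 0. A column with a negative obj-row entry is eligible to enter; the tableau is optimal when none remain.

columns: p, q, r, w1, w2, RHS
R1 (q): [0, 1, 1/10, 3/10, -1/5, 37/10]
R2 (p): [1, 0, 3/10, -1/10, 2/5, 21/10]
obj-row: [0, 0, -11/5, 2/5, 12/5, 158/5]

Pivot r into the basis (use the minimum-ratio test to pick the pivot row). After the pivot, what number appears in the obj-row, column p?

22/3

Ratio test on column r — row 1: (37/10)/(1/10) = 37; row 2: (21/10)/(3/10) = 7. Minimum is 7 at row 2 (p leaves); pivot element 3/10.
Divide row 2 by 3/10; eliminate column r from the other rows.
obj-row update in column p: 0 − (-11/5)·(10/3) = 22/3.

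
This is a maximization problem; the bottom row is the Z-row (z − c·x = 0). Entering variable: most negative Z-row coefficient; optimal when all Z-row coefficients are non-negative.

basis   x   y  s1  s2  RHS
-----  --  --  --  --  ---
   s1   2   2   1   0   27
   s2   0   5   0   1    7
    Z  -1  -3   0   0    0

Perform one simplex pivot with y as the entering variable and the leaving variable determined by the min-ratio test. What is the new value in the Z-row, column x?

Ratio test on column y — row 1: 27/2 = 27/2; row 2: 7/5 = 7/5. Minimum is 7/5 at row 2 (s2 leaves); pivot element 5.
Divide row 2 by 5; eliminate column y from the other rows.
Z-row update in column x: -1 − (-3)·0 = -1.

-1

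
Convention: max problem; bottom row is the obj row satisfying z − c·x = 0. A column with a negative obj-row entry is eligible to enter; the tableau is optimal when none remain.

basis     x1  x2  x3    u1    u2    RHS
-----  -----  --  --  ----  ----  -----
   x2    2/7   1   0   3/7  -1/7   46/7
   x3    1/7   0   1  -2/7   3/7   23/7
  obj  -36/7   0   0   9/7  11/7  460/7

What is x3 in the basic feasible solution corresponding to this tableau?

x3 is basic (row 2); its value is the RHS of that row, 23/7.

23/7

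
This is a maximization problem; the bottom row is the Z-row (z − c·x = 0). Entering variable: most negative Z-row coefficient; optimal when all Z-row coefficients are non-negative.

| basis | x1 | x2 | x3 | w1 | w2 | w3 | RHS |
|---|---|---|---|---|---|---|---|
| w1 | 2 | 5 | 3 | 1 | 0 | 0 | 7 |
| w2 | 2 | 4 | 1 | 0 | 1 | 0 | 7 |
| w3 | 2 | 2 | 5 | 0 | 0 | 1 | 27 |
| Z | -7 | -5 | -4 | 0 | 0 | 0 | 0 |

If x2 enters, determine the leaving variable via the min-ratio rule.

Column x2 entries and ratios — w1: 7/5 = 7/5; w2: 7/4 = 7/4; w3: 27/2 = 27/2.
Smallest ratio is 7/5 in the row of w1, so w1 leaves.

w1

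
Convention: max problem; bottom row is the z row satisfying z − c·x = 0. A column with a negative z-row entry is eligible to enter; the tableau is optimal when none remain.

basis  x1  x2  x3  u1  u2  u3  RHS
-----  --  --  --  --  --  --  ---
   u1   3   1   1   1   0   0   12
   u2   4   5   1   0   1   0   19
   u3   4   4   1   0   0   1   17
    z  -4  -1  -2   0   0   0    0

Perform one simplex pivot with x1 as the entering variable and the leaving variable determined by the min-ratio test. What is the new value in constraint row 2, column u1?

-4/3

Ratio test on column x1 — row 1: 12/3 = 4; row 2: 19/4 = 19/4; row 3: 17/4 = 17/4. Minimum is 4 at row 1 (u1 leaves); pivot element 3.
Divide row 1 by 3; eliminate column x1 from the other rows.
Row 2 update in column u1: 0 − 4·(1/3) = -4/3.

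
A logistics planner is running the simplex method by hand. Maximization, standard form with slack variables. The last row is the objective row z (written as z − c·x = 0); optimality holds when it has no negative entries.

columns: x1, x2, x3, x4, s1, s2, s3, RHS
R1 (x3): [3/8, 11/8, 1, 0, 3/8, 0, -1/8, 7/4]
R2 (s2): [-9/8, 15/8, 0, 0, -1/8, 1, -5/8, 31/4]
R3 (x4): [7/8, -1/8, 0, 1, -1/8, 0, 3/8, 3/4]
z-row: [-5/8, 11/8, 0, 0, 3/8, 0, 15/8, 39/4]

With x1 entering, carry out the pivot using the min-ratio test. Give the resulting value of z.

72/7

Ratio test on column x1 — row 1: (7/4)/(3/8) = 14/3; row 2: entry -9/8 ≤ 0; row 3: (3/4)/(7/8) = 6/7. Minimum is 6/7 at row 3 (x4 leaves); pivot element 7/8.
Pivot on row 3; the z-row RHS becomes 39/4 − (-5/8)·(6/7) = 72/7.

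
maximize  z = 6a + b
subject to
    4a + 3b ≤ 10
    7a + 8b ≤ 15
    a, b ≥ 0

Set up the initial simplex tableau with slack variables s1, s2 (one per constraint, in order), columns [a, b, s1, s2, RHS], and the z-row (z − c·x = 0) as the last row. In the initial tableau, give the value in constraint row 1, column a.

4

Constraint 1 has coefficient 4 on a.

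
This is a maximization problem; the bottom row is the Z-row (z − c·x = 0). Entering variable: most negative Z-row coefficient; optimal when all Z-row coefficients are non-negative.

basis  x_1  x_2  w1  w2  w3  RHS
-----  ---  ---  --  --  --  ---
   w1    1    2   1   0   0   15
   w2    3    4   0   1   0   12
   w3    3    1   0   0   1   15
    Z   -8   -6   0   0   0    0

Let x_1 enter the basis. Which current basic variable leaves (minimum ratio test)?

w2

Column x_1 entries and ratios — w1: 15/1 = 15; w2: 12/3 = 4; w3: 15/3 = 5.
Smallest ratio is 4 in the row of w2, so w2 leaves.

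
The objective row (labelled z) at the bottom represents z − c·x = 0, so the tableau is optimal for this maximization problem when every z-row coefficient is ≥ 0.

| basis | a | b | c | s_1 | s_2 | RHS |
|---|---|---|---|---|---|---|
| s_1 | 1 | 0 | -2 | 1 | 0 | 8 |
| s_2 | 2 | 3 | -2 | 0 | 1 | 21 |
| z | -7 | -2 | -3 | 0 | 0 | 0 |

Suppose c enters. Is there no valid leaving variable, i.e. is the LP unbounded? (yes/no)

Every constraint-row entry in column c is ≤ 0, so increasing c is unbounded.

yes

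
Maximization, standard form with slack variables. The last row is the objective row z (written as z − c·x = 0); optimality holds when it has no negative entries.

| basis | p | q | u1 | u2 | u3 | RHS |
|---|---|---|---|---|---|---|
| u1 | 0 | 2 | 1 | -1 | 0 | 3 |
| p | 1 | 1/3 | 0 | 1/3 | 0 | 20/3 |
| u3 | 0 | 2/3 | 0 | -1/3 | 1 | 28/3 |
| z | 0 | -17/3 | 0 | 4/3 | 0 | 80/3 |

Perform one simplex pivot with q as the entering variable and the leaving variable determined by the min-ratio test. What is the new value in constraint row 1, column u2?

Ratio test on column q — row 1: 3/2 = 3/2; row 2: (20/3)/(1/3) = 20; row 3: (28/3)/(2/3) = 14. Minimum is 3/2 at row 1 (u1 leaves); pivot element 2.
Divide row 1 by 2; eliminate column q from the other rows.
In the new row 1, the u2 entry is the old entry divided by the pivot: (-1)/2 = -1/2.

-1/2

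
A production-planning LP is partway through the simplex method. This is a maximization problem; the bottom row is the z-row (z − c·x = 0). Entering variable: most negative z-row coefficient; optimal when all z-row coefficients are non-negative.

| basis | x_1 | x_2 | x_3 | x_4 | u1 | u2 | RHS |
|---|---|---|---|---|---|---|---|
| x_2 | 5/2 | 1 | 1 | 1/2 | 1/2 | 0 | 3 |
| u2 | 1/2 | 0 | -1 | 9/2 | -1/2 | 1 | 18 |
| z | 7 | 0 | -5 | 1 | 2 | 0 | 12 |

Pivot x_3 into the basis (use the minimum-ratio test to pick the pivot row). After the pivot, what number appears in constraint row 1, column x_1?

Ratio test on column x_3 — row 1: 3/1 = 3; row 2: entry -1 ≤ 0. Minimum is 3 at row 1 (x_2 leaves); pivot element 1.
Divide row 1 by 1; eliminate column x_3 from the other rows.
In the new row 1, the x_1 entry is the old entry divided by the pivot: (5/2)/1 = 5/2.

5/2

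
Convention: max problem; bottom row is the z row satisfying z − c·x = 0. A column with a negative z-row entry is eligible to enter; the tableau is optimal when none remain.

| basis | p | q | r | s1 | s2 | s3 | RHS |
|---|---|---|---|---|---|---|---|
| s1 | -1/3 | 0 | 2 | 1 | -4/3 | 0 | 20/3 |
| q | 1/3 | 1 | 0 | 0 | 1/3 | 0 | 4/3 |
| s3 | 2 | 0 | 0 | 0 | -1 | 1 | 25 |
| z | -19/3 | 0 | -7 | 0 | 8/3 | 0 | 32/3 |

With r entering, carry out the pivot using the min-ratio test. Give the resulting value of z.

Ratio test on column r — row 1: (20/3)/2 = 10/3; row 2: entry 0 ≤ 0; row 3: entry 0 ≤ 0. Minimum is 10/3 at row 1 (s1 leaves); pivot element 2.
Pivot on row 1; the z-row RHS becomes 32/3 − (-7)·(10/3) = 34.

34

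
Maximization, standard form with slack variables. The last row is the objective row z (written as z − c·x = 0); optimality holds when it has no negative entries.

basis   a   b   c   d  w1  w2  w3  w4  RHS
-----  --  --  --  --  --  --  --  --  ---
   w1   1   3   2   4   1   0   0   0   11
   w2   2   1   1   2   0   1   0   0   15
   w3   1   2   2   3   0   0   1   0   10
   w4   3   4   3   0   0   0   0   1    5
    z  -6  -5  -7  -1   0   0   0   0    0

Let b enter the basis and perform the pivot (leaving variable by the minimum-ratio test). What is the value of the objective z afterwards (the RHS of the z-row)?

25/4

Ratio test on column b — row 1: 11/3 = 11/3; row 2: 15/1 = 15; row 3: 10/2 = 5; row 4: 5/4 = 5/4. Minimum is 5/4 at row 4 (w4 leaves); pivot element 4.
Pivot on row 4; the z-row RHS becomes 0 − (-5)·(5/4) = 25/4.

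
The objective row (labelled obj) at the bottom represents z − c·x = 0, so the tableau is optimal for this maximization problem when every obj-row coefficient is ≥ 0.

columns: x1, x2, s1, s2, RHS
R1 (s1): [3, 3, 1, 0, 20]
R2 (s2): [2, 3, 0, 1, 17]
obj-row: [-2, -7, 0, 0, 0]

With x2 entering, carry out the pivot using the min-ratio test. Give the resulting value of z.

Ratio test on column x2 — row 1: 20/3 = 20/3; row 2: 17/3 = 17/3. Minimum is 17/3 at row 2 (s2 leaves); pivot element 3.
Pivot on row 2; the obj-row RHS becomes 0 − (-7)·(17/3) = 119/3.

119/3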